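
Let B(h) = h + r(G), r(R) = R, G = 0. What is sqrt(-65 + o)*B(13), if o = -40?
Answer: 13*I*sqrt(105) ≈ 133.21*I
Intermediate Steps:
B(h) = h (B(h) = h + 0 = h)
sqrt(-65 + o)*B(13) = sqrt(-65 - 40)*13 = sqrt(-105)*13 = (I*sqrt(105))*13 = 13*I*sqrt(105)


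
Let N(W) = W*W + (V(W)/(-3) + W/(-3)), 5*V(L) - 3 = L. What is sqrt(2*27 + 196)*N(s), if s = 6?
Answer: 167*sqrt(10) ≈ 528.10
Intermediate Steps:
V(L) = 3/5 + L/5
N(W) = -1/5 + W**2 - 2*W/5 (N(W) = W*W + ((3/5 + W/5)/(-3) + W/(-3)) = W**2 + ((3/5 + W/5)*(-1/3) + W*(-1/3)) = W**2 + ((-1/5 - W/15) - W/3) = W**2 + (-1/5 - 2*W/5) = -1/5 + W**2 - 2*W/5)
sqrt(2*27 + 196)*N(s) = sqrt(2*27 + 196)*(-1/5 + 6**2 - 2/5*6) = sqrt(54 + 196)*(-1/5 + 36 - 12/5) = sqrt(250)*(167/5) = (5*sqrt(10))*(167/5) = 167*sqrt(10)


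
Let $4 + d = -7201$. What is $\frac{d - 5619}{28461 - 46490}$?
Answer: $\frac{12824}{18029} \approx 0.7113$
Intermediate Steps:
$d = -7205$ ($d = -4 - 7201 = -7205$)
$\frac{d - 5619}{28461 - 46490} = \frac{-7205 - 5619}{28461 - 46490} = - \frac{12824}{-18029} = \left(-12824\right) \left(- \frac{1}{18029}\right) = \frac{12824}{18029}$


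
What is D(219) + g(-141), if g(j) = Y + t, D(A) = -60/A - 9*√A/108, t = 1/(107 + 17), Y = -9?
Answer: -83875/9052 - √219/12 ≈ -10.499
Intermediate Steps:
t = 1/124 ≈ 0.0080645
D(A) = -60/A - √A/12 (D(A) = -60/A - 9*√A*(1/108) = -60/A - √A/12)
g(j) = -1115/124 (g(j) = -9 + 1/124 = -1115/124)
D(219) + g(-141) = (1/12)*(-720 - 219^(3/2))/219 - 1115/124 = (1/12)*(1/219)*(-720 - 219*√219) - 1115/124 = (-20/73 - √219/12) - 1115/124 = -83875/9052 - √219/12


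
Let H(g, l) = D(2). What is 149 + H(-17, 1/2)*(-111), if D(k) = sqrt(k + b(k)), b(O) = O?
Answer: -73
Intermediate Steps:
D(k) = sqrt(2)*sqrt(k) (D(k) = sqrt(k + k) = sqrt(2*k) = sqrt(2)*sqrt(k))
H(g, l) = 2 (H(g, l) = sqrt(2)*sqrt(2) = 2)
149 + H(-17, 1/2)*(-111) = 149 + 2*(-111) = 149 - 222 = -73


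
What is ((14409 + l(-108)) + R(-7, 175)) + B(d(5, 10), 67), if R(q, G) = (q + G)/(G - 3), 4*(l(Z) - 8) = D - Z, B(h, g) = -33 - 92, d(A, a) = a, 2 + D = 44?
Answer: 1232421/86 ≈ 14330.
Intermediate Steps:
D = 42 (D = -2 + 44 = 42)
B(h, g) = -125
l(Z) = 37/2 - Z/4 (l(Z) = 8 + (42 - Z)/4 = 8 + (21/2 - Z/4) = 37/2 - Z/4)
R(q, G) = (G + q)/(-3 + G)
((14409 + l(-108)) + R(-7, 175)) + B(d(5, 10), 67) = ((14409 + (37/2 - 1/4*(-108))) + (175 - 7)/(-3 + 175)) - 125 = ((14409 + (37/2 + 27)) + 168/172) - 125 = ((14409 + 91/2) + (1/172)*168) - 125 = (28909/2 + 42/43) - 125 = 1243171/86 - 125 = 1232421/86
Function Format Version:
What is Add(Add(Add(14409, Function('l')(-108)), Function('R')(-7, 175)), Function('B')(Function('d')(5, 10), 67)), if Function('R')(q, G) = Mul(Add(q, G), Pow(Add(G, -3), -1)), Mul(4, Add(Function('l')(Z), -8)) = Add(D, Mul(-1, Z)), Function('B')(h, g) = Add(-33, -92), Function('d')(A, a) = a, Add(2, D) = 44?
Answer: Rational(1232421, 86) ≈ 14330.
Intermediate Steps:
D = 42 (D = Add(-2, 44) = 42)
Function('B')(h, g) = -125
Function('l')(Z) = Add(Rational(37, 2), Mul(Rational(-1, 4), Z)) (Function('l')(Z) = Add(8, Mul(Rational(1, 4), Add(42, Mul(-1, Z)))) = Add(8, Add(Rational(21, 2), Mul(Rational(-1, 4), Z))) = Add(Rational(37, 2), Mul(Rational(-1, 4), Z)))
Function('R')(q, G) = Mul(Pow(Add(-3, G), -1), Add(G, q)) (Function('R')(q, G) = Mul(Add(G, q), Pow(Add(-3, G), -1)) = Mul(Pow(Add(-3, G), -1), Add(G, q)))
Add(Add(Add(14409, Function('l')(-108)), Function('R')(-7, 175)), Function('B')(Function('d')(5, 10), 67)) = Add(Add(Add(14409, Add(Rational(37, 2), Mul(Rational(-1, 4), -108))), Mul(Pow(Add(-3, 175), -1), Add(175, -7))), -125) = Add(Add(Add(14409, Add(Rational(37, 2), 27)), Mul(Pow(172, -1), 168)), -125) = Add(Add(Add(14409, Rational(91, 2)), Mul(Rational(1, 172), 168)), -125) = Add(Add(Rational(28909, 2), Rational(42, 43)), -125) = Add(Rational(1243171, 86), -125) = Rational(1232421, 86)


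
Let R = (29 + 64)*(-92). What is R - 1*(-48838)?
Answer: 40282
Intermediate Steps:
R = -8556 (R = 93*(-92) = -8556)
R - 1*(-48838) = -8556 - 1*(-48838) = -8556 + 48838 = 40282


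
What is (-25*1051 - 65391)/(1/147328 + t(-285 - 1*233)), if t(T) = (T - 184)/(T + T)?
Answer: -3497786828032/25856323 ≈ -1.3528e+5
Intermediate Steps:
t(T) = (-184 + T)/(2*T) (t(T) = (-184 + T)/((2*T)) = (-184 + T)*(1/(2*T)) = (-184 + T)/(2*T))
(-25*1051 - 65391)/(1/147328 + t(-285 - 1*233)) = (-25*1051 - 65391)/(1/147328 + (-184 + (-285 - 1*233))/(2*(-285 - 1*233))) = (-26275 - 65391)/(1/147328 + (-184 + (-285 - 233))/(2*(-285 - 233))) = -91666/(1/147328 + (1/2)*(-184 - 518)/(-518)) = -91666/(1/147328 + (1/2)*(-1/518)*(-702)) = -91666/(1/147328 + 351/518) = -91666/25856323/38157952 = -91666*38157952/25856323 = -3497786828032/25856323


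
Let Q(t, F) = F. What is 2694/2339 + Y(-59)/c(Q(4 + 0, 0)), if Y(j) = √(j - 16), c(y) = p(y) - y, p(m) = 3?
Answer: 2694/2339 + 5*I*√3/3 ≈ 1.1518 + 2.8868*I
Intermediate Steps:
c(y) = 3 - y
Y(j) = √(-16 + j)
2694/2339 + Y(-59)/c(Q(4 + 0, 0)) = 2694/2339 + √(-16 - 59)/(3 - 1*0) = 2694*(1/2339) + √(-75)/(3 + 0) = 2694/2339 + (5*I*√3)/3 = 2694/2339 + (5*I*√3)*(⅓) = 2694/2339 + 5*I*√3/3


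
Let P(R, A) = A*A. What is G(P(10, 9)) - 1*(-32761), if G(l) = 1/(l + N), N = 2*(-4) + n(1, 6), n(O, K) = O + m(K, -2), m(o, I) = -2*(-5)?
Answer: 2751925/84 ≈ 32761.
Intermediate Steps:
m(o, I) = 10
n(O, K) = 10 + O (n(O, K) = O + 10 = 10 + O)
P(R, A) = A²
N = 3 (N = 2*(-4) + (10 + 1) = -8 + 11 = 3)
G(l) = 1/(3 + l) (G(l) = 1/(l + 3) = 1/(3 + l))
G(P(10, 9)) - 1*(-32761) = 1/(3 + 9²) - 1*(-32761) = 1/(3 + 81) + 32761 = 1/84 + 32761 = 2751925/84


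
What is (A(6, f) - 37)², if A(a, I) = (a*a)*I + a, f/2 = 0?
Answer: 961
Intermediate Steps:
f = 0 (f = 2*0 = 0)
A(a, I) = a + I*a² (A(a, I) = a²*I + a = I*a² + a = a + I*a²)
(A(6, f) - 37)² = (6*(1 + 0*6) - 37)² = (6*(1 + 0) - 37)² = (6*1 - 37)² = (6 - 37)² = (-31)² = 961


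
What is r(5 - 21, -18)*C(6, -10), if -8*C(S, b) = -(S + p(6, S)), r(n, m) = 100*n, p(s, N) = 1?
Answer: -1400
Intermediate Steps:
C(S, b) = 1/8 + S/8 (C(S, b) = -(-1)*(S + 1)/8 = -(-1)*(1 + S)/8 = -(-1 - S)/8 = 1/8 + S/8)
r(5 - 21, -18)*C(6, -10) = (100*(5 - 21))*(1/8 + (1/8)*6) = (100*(-16))*(1/8 + 3/4) = -1600*7/8 = -1400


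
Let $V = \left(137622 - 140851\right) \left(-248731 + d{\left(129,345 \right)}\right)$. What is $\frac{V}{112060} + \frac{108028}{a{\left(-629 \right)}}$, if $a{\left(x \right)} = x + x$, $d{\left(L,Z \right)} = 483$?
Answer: $\frac{9579789564}{1355495} \approx 7067.4$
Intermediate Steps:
$a{\left(x \right)} = 2 x$
$V = 801592792$ ($V = \left(137622 - 140851\right) \left(-248731 + 483\right) = \left(-3229\right) \left(-248248\right) = 801592792$)
$\frac{V}{112060} + \frac{108028}{a{\left(-629 \right)}} = \frac{801592792}{112060} + \frac{108028}{2 \left(-629\right)} = 801592792 \cdot \frac{1}{112060} + \frac{108028}{-1258} = \frac{15415246}{2155} + 108028 \left(- \frac{1}{1258}\right) = \frac{15415246}{2155} - \frac{54014}{629} = \frac{9579789564}{1355495}$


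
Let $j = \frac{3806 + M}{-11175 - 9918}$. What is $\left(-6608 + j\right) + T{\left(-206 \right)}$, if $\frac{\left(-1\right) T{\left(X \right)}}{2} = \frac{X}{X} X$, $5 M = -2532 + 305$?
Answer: $- \frac{217825981}{35155} \approx -6196.2$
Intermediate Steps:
$M = - \frac{2227}{5}$ ($M = \frac{-2532 + 305}{5} = \frac{1}{5} \left(-2227\right) = - \frac{2227}{5} \approx -445.4$)
$T{\left(X \right)} = - 2 X$ ($T{\left(X \right)} = - 2 \frac{X}{X} X = - 2 \cdot 1 X = - 2 X$)
$j = - \frac{5601}{35155}$ ($j = \frac{3806 - \frac{2227}{5}}{-11175 - 9918} = \frac{16803}{5 \left(-21093\right)} = \frac{16803}{5} \left(- \frac{1}{21093}\right) = - \frac{5601}{35155} \approx -0.15932$)
$\left(-6608 + j\right) + T{\left(-206 \right)} = \left(-6608 - \frac{5601}{35155}\right) - -412 = - \frac{232309841}{35155} + 412 = - \frac{217825981}{35155}$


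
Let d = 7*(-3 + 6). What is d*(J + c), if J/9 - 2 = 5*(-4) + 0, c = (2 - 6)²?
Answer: -3066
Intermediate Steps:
c = 16 (c = (-4)² = 16)
d = 21 (d = 7*3 = 21)
J = -162 (J = 18 + 9*(5*(-4) + 0) = 18 + 9*(-20 + 0) = 18 + 9*(-20) = 18 - 180 = -162)
d*(J + c) = 21*(-162 + 16) = 21*(-146) = -3066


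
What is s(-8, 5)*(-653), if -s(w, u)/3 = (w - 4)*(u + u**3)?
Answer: -3056040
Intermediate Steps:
s(w, u) = -3*(-4 + w)*(u + u**3) (s(w, u) = -3*(w - 4)*(u + u**3) = -3*(-4 + w)*(u + u**3))
s(-8, 5)*(-653) = (3*5*(4 - 1*(-8) + 4*5**2 - 1*(-8)*5**2))*(-653) = (3*5*(4 + 8 + 4*25 - 1*(-8)*25))*(-653) = (3*5*(4 + 8 + 100 + 200))*(-653) = (3*5*312)*(-653) = 4680*(-653) = -3056040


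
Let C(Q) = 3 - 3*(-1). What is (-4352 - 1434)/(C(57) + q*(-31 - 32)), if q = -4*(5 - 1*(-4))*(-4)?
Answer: 2893/4533 ≈ 0.63821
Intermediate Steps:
C(Q) = 6 (C(Q) = 3 + 3 = 6)
q = 144 (q = -4*(5 + 4)*(-4) = -4*9*(-4) = -36*(-4) = 144)
(-4352 - 1434)/(C(57) + q*(-31 - 32)) = (-4352 - 1434)/(6 + 144*(-31 - 32)) = -5786/(6 + 144*(-63)) = -5786/(6 - 9072) = -5786/(-9066) = -5786*(-1/9066) = 2893/4533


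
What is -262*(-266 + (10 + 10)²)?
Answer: -35108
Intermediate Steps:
-262*(-266 + (10 + 10)²) = -262*(-266 + 20²) = -262*(-266 + 400) = -262*134 = -35108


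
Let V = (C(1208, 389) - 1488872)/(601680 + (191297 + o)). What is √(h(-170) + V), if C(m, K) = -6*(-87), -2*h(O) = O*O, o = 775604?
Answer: 170*I*√1230303958702/1568581 ≈ 120.21*I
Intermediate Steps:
h(O) = -O²/2 (h(O) = -O*O/2 = -O²/2)
C(m, K) = 522
V = -1488350/1568581 (V = (522 - 1488872)/(601680 + (191297 + 775604)) = -1488350/(601680 + 966901) = -1488350/1568581 ≈ -0.94885)
√(h(-170) + V) = √(-½*(-170)² - 1488350/1568581) = √(-½*28900 - 1488350/1568581) = √(-14450 - 1488350/1568581) = √(-22667483800/1568581) = 170*I*√1230303958702/1568581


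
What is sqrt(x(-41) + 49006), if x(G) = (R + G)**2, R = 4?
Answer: 5*sqrt(2015) ≈ 224.44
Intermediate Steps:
x(G) = (4 + G)**2
sqrt(x(-41) + 49006) = sqrt((4 - 41)**2 + 49006) = sqrt((-37)**2 + 49006) = sqrt(1369 + 49006) = sqrt(50375) = 5*sqrt(2015)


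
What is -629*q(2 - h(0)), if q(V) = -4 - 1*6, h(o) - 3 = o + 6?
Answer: 6290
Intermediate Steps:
h(o) = 9 + o (h(o) = 3 + (o + 6) = 3 + (6 + o) = 9 + o)
q(V) = -10 (q(V) = -4 - 6 = -10)
-629*q(2 - h(0)) = -629*(-10) = 6290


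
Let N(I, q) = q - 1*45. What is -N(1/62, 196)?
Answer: -151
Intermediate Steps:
N(I, q) = -45 + q (N(I, q) = q - 45 = -45 + q)
-N(1/62, 196) = -(-45 + 196) = -1*151 = -151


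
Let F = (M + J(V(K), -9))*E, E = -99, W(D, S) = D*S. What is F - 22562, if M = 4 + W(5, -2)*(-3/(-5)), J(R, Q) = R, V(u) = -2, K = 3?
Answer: -22166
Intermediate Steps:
M = -2 (M = 4 + (5*(-2))*(-3/(-5)) = 4 - (-30)*(-1)/5 = 4 - 10*3/5 = 4 - 6 = -2)
F = 396 (F = (-2 - 2)*(-99) = -4*(-99) = 396)
F - 22562 = 396 - 22562 = -22166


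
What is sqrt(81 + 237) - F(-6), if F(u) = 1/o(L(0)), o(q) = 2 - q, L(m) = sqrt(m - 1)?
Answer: -2/5 + sqrt(318) - I/5 ≈ 17.433 - 0.2*I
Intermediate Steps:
L(m) = sqrt(-1 + m)
F(u) = (2 + I)/5 (F(u) = 1/(2 - sqrt(-1 + 0)) = 1/(2 - sqrt(-1)) = 1/(2 - I) = (2 + I)/5)
sqrt(81 + 237) - F(-6) = sqrt(81 + 237) - (2/5 + I/5) = sqrt(318) + (-2/5 - I/5) = -2/5 + sqrt(318) - I/5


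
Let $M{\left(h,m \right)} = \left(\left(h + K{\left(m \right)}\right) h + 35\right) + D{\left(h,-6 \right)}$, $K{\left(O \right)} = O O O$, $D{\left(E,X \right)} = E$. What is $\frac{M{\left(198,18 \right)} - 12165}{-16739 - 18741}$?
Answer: $- \frac{147751}{4435} \approx -33.315$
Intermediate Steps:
$K{\left(O \right)} = O^{3}$ ($K{\left(O \right)} = O^{2} O = O^{3}$)
$M{\left(h,m \right)} = 35 + h + h \left(h + m^{3}\right)$ ($M{\left(h,m \right)} = \left(\left(h + m^{3}\right) h + 35\right) + h = \left(h \left(h + m^{3}\right) + 35\right) + h = \left(35 + h \left(h + m^{3}\right)\right) + h = 35 + h + h \left(h + m^{3}\right)$)
$\frac{M{\left(198,18 \right)} - 12165}{-16739 - 18741} = \frac{\left(35 + 198 + 198^{2} + 198 \cdot 18^{3}\right) - 12165}{-16739 - 18741} = \frac{\left(35 + 198 + 39204 + 198 \cdot 5832\right) - 12165}{-35480} = \left(\left(35 + 198 + 39204 + 1154736\right) - 12165\right) \left(- \frac{1}{35480}\right) = \left(1194173 - 12165\right) \left(- \frac{1}{35480}\right) = 1182008 \left(- \frac{1}{35480}\right) = - \frac{147751}{4435}$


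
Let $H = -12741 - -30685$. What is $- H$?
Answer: $-17944$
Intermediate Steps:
$H = 17944$ ($H = -12741 + 30685 = 17944$)
$- H = \left(-1\right) 17944 = -17944$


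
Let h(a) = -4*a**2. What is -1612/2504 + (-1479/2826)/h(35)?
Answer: -929929391/1444745400 ≈ -0.64366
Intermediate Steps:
-1612/2504 + (-1479/2826)/h(35) = -1612/2504 + (-1479/2826)/((-4*35**2)) = -1612*1/2504 + (-1479*1/2826)/((-4*1225)) = -403/626 - 493/942/(-4900) = -403/626 - 493/942*(-1/4900) = -403/626 + 493/4615800 = -929929391/1444745400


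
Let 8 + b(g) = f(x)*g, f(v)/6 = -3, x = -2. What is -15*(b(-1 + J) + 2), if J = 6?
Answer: 1440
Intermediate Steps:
f(v) = -18 (f(v) = 6*(-3) = -18)
b(g) = -8 - 18*g
-15*(b(-1 + J) + 2) = -15*((-8 - 18*(-1 + 6)) + 2) = -15*((-8 - 18*5) + 2) = -15*((-8 - 90) + 2) = -15*(-98 + 2) = -15*(-96) = 1440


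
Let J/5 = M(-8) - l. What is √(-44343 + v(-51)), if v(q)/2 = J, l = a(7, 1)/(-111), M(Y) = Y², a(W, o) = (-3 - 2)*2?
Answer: I*√538475763/111 ≈ 209.05*I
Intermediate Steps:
a(W, o) = -10 (a(W, o) = -5*2 = -10)
l = 10/111 (l = -10/(-111) = -10*(-1/111) = 10/111 ≈ 0.090090)
J = 35470/111 (J = 5*((-8)² - 1*10/111) = 5*(64 - 10/111) = 5*(7094/111) = 35470/111 ≈ 319.55)
v(q) = 70940/111 (v(q) = 2*(35470/111) = 70940/111)
√(-44343 + v(-51)) = √(-44343 + 70940/111) = √(-4851133/111) = I*√538475763/111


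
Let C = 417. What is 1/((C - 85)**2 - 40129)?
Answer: 1/70095 ≈ 1.4266e-5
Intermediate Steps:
1/((C - 85)**2 - 40129) = 1/((417 - 85)**2 - 40129) = 1/(332**2 - 40129) = 1/(110224 - 40129) = 1/70095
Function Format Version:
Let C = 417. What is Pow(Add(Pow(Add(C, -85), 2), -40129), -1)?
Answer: Rational(1, 70095) ≈ 1.4266e-5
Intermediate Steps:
Pow(Add(Pow(Add(C, -85), 2), -40129), -1) = Pow(Add(Pow(Add(417, -85), 2), -40129), -1) = Pow(Add(Pow(332, 2), -40129), -1) = Pow(Add(110224, -40129), -1) = Pow(70095, -1) = Rational(1, 70095)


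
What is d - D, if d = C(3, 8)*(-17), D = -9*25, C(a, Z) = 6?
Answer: 123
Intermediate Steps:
D = -225
d = -102 (d = 6*(-17) = -102)
d - D = -102 - 1*(-225) = -102 + 225 = 123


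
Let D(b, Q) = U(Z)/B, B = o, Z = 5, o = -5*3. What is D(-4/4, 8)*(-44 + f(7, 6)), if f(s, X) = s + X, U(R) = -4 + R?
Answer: 31/15 ≈ 2.0667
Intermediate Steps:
o = -15
B = -15
f(s, X) = X + s
D(b, Q) = -1/15 (D(b, Q) = (-4 + 5)/(-15) = 1*(-1/15) = -1/15)
D(-4/4, 8)*(-44 + f(7, 6)) = -(-44 + (6 + 7))/15 = -(-44 + 13)/15 = -1/15*(-31) = 31/15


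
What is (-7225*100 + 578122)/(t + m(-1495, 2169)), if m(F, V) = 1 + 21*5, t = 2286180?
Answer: -72189/1143143 ≈ -0.063150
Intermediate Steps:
m(F, V) = 106 (m(F, V) = 1 + 105 = 106)
(-7225*100 + 578122)/(t + m(-1495, 2169)) = (-7225*100 + 578122)/(2286180 + 106) = (-722500 + 578122)/2286286 = -144378*1/2286286 = -72189/1143143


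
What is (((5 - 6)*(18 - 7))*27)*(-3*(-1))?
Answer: -891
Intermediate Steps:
(((5 - 6)*(18 - 7))*27)*(-3*(-1)) = (-1*11*27)*3 = -11*27*3 = -297*3 = -891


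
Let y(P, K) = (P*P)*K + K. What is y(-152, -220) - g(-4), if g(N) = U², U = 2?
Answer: -5083104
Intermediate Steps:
y(P, K) = K + K*P² (y(P, K) = P²*K + K = K*P² + K = K + K*P²)
g(N) = 4 (g(N) = 2² = 4)
y(-152, -220) - g(-4) = -220*(1 + (-152)²) - 1*4 = -220*(1 + 23104) - 4 = -220*23105 - 4 = -5083100 - 4 = -5083104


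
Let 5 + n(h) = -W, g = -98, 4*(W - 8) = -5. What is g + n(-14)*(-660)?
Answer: 7657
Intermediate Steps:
W = 27/4 (W = 8 + (¼)*(-5) = 8 - 5/4 = 27/4 ≈ 6.7500)
n(h) = -47/4 (n(h) = -5 - 1*27/4 = -5 - 27/4 = -47/4)
g + n(-14)*(-660) = -98 - 47/4*(-660) = -98 + 7755 = 7657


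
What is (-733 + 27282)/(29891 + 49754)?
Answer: 26549/79645 ≈ 0.33334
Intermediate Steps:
(-733 + 27282)/(29891 + 49754) = 26549/79645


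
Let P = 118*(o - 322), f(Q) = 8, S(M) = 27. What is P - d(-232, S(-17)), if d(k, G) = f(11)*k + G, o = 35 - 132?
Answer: -47613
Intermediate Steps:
o = -97
d(k, G) = G + 8*k (d(k, G) = 8*k + G = G + 8*k)
P = -49442 (P = 118*(-97 - 322) = 118*(-419) = -49442)
P - d(-232, S(-17)) = -49442 - (27 + 8*(-232)) = -49442 - (27 - 1856) = -49442 - 1*(-1829) = -49442 + 1829 = -47613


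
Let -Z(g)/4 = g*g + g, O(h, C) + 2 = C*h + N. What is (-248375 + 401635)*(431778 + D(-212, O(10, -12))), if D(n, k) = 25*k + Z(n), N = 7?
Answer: 38311168500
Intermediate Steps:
O(h, C) = 5 + C*h (O(h, C) = -2 + (C*h + 7) = -2 + (7 + C*h) = 5 + C*h)
Z(g) = -4*g - 4*g² (Z(g) = -4*(g*g + g) = -4*(g² + g) = -4*(g + g²) = -4*g - 4*g²)
D(n, k) = 25*k - 4*n*(1 + n)
(-248375 + 401635)*(431778 + D(-212, O(10, -12))) = (-248375 + 401635)*(431778 + (25*(5 - 12*10) - 4*(-212)*(1 - 212))) = 153260*(431778 + (25*(5 - 120) - 4*(-212)*(-211))) = 153260*(431778 + (25*(-115) - 178928)) = 153260*(431778 + (-2875 - 178928)) = 153260*(431778 - 181803) = 153260*249975 = 38311168500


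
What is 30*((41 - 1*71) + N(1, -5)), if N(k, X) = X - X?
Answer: -900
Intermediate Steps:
N(k, X) = 0
30*((41 - 1*71) + N(1, -5)) = 30*((41 - 1*71) + 0) = 30*((41 - 71) + 0) = 30*(-30 + 0) = 30*(-30) = -900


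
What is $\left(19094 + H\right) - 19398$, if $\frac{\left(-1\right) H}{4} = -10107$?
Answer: $40124$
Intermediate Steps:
$H = 40428$ ($H = \left(-4\right) \left(-10107\right) = 40428$)
$\left(19094 + H\right) - 19398 = \left(19094 + 40428\right) - 19398 = 59522 - 19398 = 40124$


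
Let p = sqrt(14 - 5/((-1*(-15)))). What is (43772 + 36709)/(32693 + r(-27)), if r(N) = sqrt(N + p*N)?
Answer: 80481/(32693 + sqrt(-27 - 9*sqrt(123))) ≈ 2.4617 - 0.00084795*I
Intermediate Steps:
p = sqrt(123)/3 (p = sqrt(14 - 5/15) = sqrt(14 - 5*1/15) = sqrt(14 - 1/3) = sqrt(41/3) = sqrt(123)/3 ≈ 3.6968)
r(N) = sqrt(N + N*sqrt(123)/3) (r(N) = sqrt(N + (sqrt(123)/3)*N) = sqrt(N + N*sqrt(123)/3))
(43772 + 36709)/(32693 + r(-27)) = (43772 + 36709)/(32693 + sqrt(-27)*sqrt(1 + sqrt(123)/3)) = 80481/(32693 + (3*I*sqrt(3))*sqrt(1 + sqrt(123)/3)) = 80481/(32693 + 3*I*sqrt(3)*sqrt(1 + sqrt(123)/3))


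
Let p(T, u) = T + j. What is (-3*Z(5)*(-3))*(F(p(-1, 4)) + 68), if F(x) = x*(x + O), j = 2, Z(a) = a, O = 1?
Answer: 3150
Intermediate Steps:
p(T, u) = 2 + T (p(T, u) = T + 2 = 2 + T)
F(x) = x*(1 + x) (F(x) = x*(x + 1) = x*(1 + x))
(-3*Z(5)*(-3))*(F(p(-1, 4)) + 68) = (-3*5*(-3))*((2 - 1)*(1 + (2 - 1)) + 68) = (-15*(-3))*(1*(1 + 1) + 68) = 45*(1*2 + 68) = 45*(2 + 68) = 45*70 = 3150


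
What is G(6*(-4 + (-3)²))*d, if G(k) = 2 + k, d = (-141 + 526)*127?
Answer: 1564640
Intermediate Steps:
d = 48895 (d = 385*127 = 48895)
G(6*(-4 + (-3)²))*d = (2 + 6*(-4 + (-3)²))*48895 = (2 + 6*(-4 + 9))*48895 = (2 + 6*5)*48895 = (2 + 30)*48895 = 32*48895 = 1564640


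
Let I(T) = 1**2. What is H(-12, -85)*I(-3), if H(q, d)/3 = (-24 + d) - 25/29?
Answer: -9558/29 ≈ -329.59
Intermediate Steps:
H(q, d) = -2163/29 + 3*d (H(q, d) = 3*((-24 + d) - 25/29) = 3*(-721/29 + d) = -2163/29 + 3*d)
I(T) = 1
H(-12, -85)*I(-3) = (-2163/29 + 3*(-85))*1 = (-2163/29 - 255)*1 = -9558/29*1 = -9558/29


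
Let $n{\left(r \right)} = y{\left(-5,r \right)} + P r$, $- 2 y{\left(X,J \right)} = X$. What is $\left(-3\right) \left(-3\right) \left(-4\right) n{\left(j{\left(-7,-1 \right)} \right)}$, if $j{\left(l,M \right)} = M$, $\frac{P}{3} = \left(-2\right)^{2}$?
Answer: $342$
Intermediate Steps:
$y{\left(X,J \right)} = - \frac{X}{2}$
$P = 12$ ($P = 3 \left(-2\right)^{2} = 3 \cdot 4 = 12$)
$n{\left(r \right)} = \frac{5}{2} + 12 r$ ($n{\left(r \right)} = \left(- \frac{1}{2}\right) \left(-5\right) + 12 r = \frac{5}{2} + 12 r$)
$\left(-3\right) \left(-3\right) \left(-4\right) n{\left(j{\left(-7,-1 \right)} \right)} = \left(-3\right) \left(-3\right) \left(-4\right) \left(\frac{5}{2} + 12 \left(-1\right)\right) = 9 \left(-4\right) \left(\frac{5}{2} - 12\right) = \left(-36\right) \left(- \frac{19}{2}\right) = 342$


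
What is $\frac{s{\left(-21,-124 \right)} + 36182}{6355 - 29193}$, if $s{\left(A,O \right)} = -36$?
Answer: $- \frac{18073}{11419} \approx -1.5827$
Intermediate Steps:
$\frac{s{\left(-21,-124 \right)} + 36182}{6355 - 29193} = \frac{-36 + 36182}{6355 - 29193} = \frac{36146}{-22838} = 36146 \left(- \frac{1}{22838}\right) = - \frac{18073}{11419}$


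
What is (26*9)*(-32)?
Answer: -7488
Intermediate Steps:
(26*9)*(-32) = 234*(-32) = -7488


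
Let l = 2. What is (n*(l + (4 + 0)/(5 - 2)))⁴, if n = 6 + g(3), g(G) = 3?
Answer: 810000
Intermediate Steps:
n = 9 (n = 6 + 3 = 9)
(n*(l + (4 + 0)/(5 - 2)))⁴ = (9*(2 + (4 + 0)/(5 - 2)))⁴ = (9*(2 + 4/3))⁴ = (9*(10/3))⁴ = 30⁴ = 810000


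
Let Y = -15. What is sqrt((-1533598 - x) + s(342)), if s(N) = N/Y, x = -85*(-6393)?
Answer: I*sqrt(51925645)/5 ≈ 1441.2*I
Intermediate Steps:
x = 543405
s(N) = -N/15 (s(N) = N/(-15) = N*(-1/15) = -N/15)
sqrt((-1533598 - x) + s(342)) = sqrt((-1533598 - 1*543405) - 1/15*342) = sqrt((-1533598 - 543405) - 114/5) = sqrt(-2077003 - 114/5) = sqrt(-10385129/5) = I*sqrt(51925645)/5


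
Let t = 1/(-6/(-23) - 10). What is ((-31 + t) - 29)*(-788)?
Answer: 2652211/56 ≈ 47361.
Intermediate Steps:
t = -23/224 (t = 1/(-6*(-1/23) - 10) = 1/(6/23 - 10) = 1/(-224/23) = -23/224 ≈ -0.10268)
((-31 + t) - 29)*(-788) = ((-31 - 23/224) - 29)*(-788) = (-6967/224 - 29)*(-788) = -13463/224*(-788) = 2652211/56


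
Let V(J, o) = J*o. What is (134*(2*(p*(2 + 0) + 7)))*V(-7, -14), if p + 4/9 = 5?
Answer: 3808280/9 ≈ 4.2314e+5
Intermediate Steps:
p = 41/9 (p = -4/9 + 5 = 41/9 ≈ 4.5556)
(134*(2*(p*(2 + 0) + 7)))*V(-7, -14) = (134*(2*(41*(2 + 0)/9 + 7)))*(-7*(-14)) = (134*(2*((41/9)*2 + 7)))*98 = (134*(2*(82/9 + 7)))*98 = (134*(2*(145/9)))*98 = (134*(290/9))*98 = (38860/9)*98 = 3808280/9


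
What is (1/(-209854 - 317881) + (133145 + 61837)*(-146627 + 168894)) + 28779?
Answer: 2291263341106154/527735 ≈ 4.3417e+9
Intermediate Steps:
(1/(-209854 - 317881) + (133145 + 61837)*(-146627 + 168894)) + 28779 = (1/(-527735) + 194982*22267) + 28779 = (-1/527735 + 4341664194) + 28779 = 2291248153420589/527735 + 28779 = 2291263341106154/527735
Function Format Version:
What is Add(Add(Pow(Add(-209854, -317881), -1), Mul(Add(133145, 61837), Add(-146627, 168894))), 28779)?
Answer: Rational(2291263341106154, 527735) ≈ 4.3417e+9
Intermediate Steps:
Add(Add(Pow(Add(-209854, -317881), -1), Mul(Add(133145, 61837), Add(-146627, 168894))), 28779) = Add(Add(Pow(-527735, -1), Mul(194982, 22267)), 28779) = Add(Add(Rational(-1, 527735), 4341664194), 28779) = Add(Rational(2291248153420589, 527735), 28779) = Rational(2291263341106154, 527735)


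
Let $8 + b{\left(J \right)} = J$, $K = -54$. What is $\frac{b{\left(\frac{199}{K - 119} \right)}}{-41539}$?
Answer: $\frac{1583}{7186247} \approx 0.00022028$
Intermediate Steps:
$b{\left(J \right)} = -8 + J$
$\frac{b{\left(\frac{199}{K - 119} \right)}}{-41539} = \frac{-8 + \frac{199}{-54 - 119}}{-41539} = \left(-8 + \frac{199}{-54 - 119}\right) \left(- \frac{1}{41539}\right) = \left(-8 + \frac{199}{-173}\right) \left(- \frac{1}{41539}\right) = \left(-8 + 199 \left(- \frac{1}{173}\right)\right) \left(- \frac{1}{41539}\right) = \left(-8 - \frac{199}{173}\right) \left(- \frac{1}{41539}\right) = \left(- \frac{1583}{173}\right) \left(- \frac{1}{41539}\right) = \frac{1583}{7186247}$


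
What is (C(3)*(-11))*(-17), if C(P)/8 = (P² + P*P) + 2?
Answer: 29920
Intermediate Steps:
C(P) = 16 + 16*P² (C(P) = 8*((P² + P*P) + 2) = 8*((P² + P²) + 2) = 8*(2*P² + 2) = 8*(2 + 2*P²) = 16 + 16*P²)
(C(3)*(-11))*(-17) = ((16 + 16*3²)*(-11))*(-17) = ((16 + 16*9)*(-11))*(-17) = ((16 + 144)*(-11))*(-17) = (160*(-11))*(-17) = -1760*(-17) = 29920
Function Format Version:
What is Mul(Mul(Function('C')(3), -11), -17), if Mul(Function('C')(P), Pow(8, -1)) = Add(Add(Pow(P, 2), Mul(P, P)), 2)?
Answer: 29920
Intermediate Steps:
Function('C')(P) = Add(16, Mul(16, Pow(P, 2))) (Function('C')(P) = Mul(8, Add(Add(Pow(P, 2), Mul(P, P)), 2)) = Mul(8, Add(Add(Pow(P, 2), Pow(P, 2)), 2)) = Mul(8, Add(Mul(2, Pow(P, 2)), 2)) = Mul(8, Add(2, Mul(2, Pow(P, 2)))) = Add(16, Mul(16, Pow(P, 2))))
Mul(Mul(Function('C')(3), -11), -17) = Mul(Mul(Add(16, Mul(16, Pow(3, 2))), -11), -17) = Mul(Mul(Add(16, Mul(16, 9)), -11), -17) = Mul(Mul(Add(16, 144), -11), -17) = Mul(Mul(160, -11), -17) = Mul(-1760, -17) = 29920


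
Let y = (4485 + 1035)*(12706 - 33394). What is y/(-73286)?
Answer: 57098880/36643 ≈ 1558.2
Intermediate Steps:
y = -114197760 (y = 5520*(-20688) = -114197760)
y/(-73286) = -114197760/(-73286) = -114197760*(-1/73286) = 57098880/36643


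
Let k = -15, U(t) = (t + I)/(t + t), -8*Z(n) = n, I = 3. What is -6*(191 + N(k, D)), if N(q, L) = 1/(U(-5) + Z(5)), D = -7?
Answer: -19242/17 ≈ -1131.9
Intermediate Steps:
Z(n) = -n/8
U(t) = (3 + t)/(2*t) (U(t) = (t + 3)/(t + t) = (3 + t)/((2*t)) = (3 + t)*(1/(2*t)) = (3 + t)/(2*t))
N(q, L) = -40/17 (N(q, L) = 1/((½)*(3 - 5)/(-5) - ⅛*5) = 1/((½)*(-⅕)*(-2) - 5/8) = 1/(⅕ - 5/8) = 1/(-17/40) = -40/17)
-6*(191 + N(k, D)) = -6*(191 - 40/17) = -6*3207/17 = -19242/17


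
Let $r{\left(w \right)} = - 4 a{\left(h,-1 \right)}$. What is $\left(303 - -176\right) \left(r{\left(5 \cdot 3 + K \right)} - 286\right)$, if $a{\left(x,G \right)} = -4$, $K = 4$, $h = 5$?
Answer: $-129330$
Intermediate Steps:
$r{\left(w \right)} = 16$ ($r{\left(w \right)} = \left(-4\right) \left(-4\right) = 16$)
$\left(303 - -176\right) \left(r{\left(5 \cdot 3 + K \right)} - 286\right) = \left(303 - -176\right) \left(16 - 286\right) = \left(303 + 176\right) \left(-270\right) = 479 \left(-270\right) = -129330$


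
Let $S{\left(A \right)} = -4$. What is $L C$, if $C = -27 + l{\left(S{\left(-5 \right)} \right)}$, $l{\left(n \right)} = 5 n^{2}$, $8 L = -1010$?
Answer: $- \frac{26765}{4} \approx -6691.3$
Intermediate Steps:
$L = - \frac{505}{4}$ ($L = \frac{1}{8} \left(-1010\right) = - \frac{505}{4} \approx -126.25$)
$C = 53$ ($C = -27 + 5 \left(-4\right)^{2} = -27 + 5 \cdot 16 = -27 + 80 = 53$)
$L C = \left(- \frac{505}{4}\right) 53 = - \frac{26765}{4}$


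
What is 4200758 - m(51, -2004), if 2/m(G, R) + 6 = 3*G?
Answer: 617511424/147 ≈ 4.2008e+6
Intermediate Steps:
m(G, R) = 2/(-6 + 3*G)
4200758 - m(51, -2004) = 4200758 - 2/(3*(-2 + 51)) = 4200758 - 2/(3*49) = 4200758 - 1*2/147 = 4200758 - 2/147 = 617511424/147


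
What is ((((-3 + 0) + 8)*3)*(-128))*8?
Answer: -15360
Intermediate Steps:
((((-3 + 0) + 8)*3)*(-128))*8 = (((-3 + 8)*3)*(-128))*8 = ((5*3)*(-128))*8 = (15*(-128))*8 = -1920*8 = -15360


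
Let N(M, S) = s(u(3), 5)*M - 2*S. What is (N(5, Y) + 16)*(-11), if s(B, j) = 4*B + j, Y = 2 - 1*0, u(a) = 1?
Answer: -627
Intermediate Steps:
Y = 2 (Y = 2 + 0 = 2)
s(B, j) = j + 4*B
N(M, S) = -2*S + 9*M (N(M, S) = (5 + 4*1)*M - 2*S = (5 + 4)*M - 2*S = 9*M - 2*S = -2*S + 9*M)
(N(5, Y) + 16)*(-11) = ((-2*2 + 9*5) + 16)*(-11) = ((-4 + 45) + 16)*(-11) = (41 + 16)*(-11) = 57*(-11) = -627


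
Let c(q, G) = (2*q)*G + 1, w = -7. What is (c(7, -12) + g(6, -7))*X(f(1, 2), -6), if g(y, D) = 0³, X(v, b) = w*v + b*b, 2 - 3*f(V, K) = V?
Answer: -16867/3 ≈ -5622.3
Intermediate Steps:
c(q, G) = 1 + 2*G*q (c(q, G) = 2*G*q + 1 = 1 + 2*G*q)
f(V, K) = ⅔ - V/3
X(v, b) = b² - 7*v (X(v, b) = -7*v + b*b = -7*v + b² = b² - 7*v)
g(y, D) = 0
(c(7, -12) + g(6, -7))*X(f(1, 2), -6) = ((1 + 2*(-12)*7) + 0)*((-6)² - 7*(⅔ - ⅓*1)) = ((1 - 168) + 0)*(36 - 7*(⅔ - ⅓)) = (-167 + 0)*(36 - 7*⅓) = -167*(36 - 7/3) = -167*101/3 = -16867/3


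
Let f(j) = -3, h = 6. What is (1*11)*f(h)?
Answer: -33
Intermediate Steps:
(1*11)*f(h) = (1*11)*(-3) = 11*(-3) = -33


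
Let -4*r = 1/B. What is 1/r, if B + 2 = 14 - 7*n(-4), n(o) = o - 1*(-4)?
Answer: -48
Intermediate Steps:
n(o) = 4 + o (n(o) = o + 4 = 4 + o)
B = 12 (B = -2 + (14 - 7*(4 - 4)) = -2 + (14 - 7*0) = -2 + (14 + 0) = -2 + 14 = 12)
r = -1/48 (r = -¼/12 = -¼*1/12 = -1/48 ≈ -0.020833)
1/r = 1/(-1/48) = -48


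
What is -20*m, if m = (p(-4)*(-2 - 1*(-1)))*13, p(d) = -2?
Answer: -520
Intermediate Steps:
m = 26 (m = -2*(-2 - 1*(-1))*13 = -2*(-2 + 1)*13 = -2*(-1)*13 = 2*13 = 26)
-20*m = -20*26 = -520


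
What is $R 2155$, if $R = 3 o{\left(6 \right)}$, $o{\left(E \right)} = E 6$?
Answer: $232740$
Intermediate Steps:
$o{\left(E \right)} = 6 E$
$R = 108$ ($R = 3 \cdot 6 \cdot 6 = 3 \cdot 36 = 108$)
$R 2155 = 108 \cdot 2155 = 232740$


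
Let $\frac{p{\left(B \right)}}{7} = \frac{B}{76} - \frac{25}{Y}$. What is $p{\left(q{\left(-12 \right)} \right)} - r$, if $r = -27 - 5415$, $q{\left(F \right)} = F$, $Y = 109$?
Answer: $\frac{11264768}{2071} \approx 5439.3$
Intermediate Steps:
$p{\left(B \right)} = - \frac{175}{109} + \frac{7 B}{76}$ ($p{\left(B \right)} = 7 \left(\frac{B}{76} - \frac{25}{109}\right) = 7 \left(- \frac{25}{109} + \frac{B}{76}\right) = - \frac{175}{109} + \frac{7 B}{76}$)
$r = -5442$ ($r = -27 - 5415 = -5442$)
$p{\left(q{\left(-12 \right)} \right)} - r = \left(- \frac{175}{109} + \frac{7}{76} \left(-12\right)\right) - -5442 = \left(- \frac{175}{109} - \frac{21}{19}\right) + 5442 = - \frac{5614}{2071} + 5442 = \frac{11264768}{2071}$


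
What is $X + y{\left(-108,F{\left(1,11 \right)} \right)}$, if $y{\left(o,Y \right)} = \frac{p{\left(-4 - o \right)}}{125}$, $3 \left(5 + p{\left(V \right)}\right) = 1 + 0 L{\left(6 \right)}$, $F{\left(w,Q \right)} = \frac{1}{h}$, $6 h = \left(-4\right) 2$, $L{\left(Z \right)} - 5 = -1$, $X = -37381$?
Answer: $- \frac{14017889}{375} \approx -37381.0$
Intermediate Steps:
$L{\left(Z \right)} = 4$ ($L{\left(Z \right)} = 5 - 1 = 4$)
$h = - \frac{4}{3}$ ($h = \frac{\left(-4\right) 2}{6} = \frac{1}{6} \left(-8\right) = - \frac{4}{3} \approx -1.3333$)
$F{\left(w,Q \right)} = - \frac{3}{4}$ ($F{\left(w,Q \right)} = \frac{1}{- \frac{4}{3}} = - \frac{3}{4}$)
$p{\left(V \right)} = - \frac{14}{3}$ ($p{\left(V \right)} = -5 + \frac{1 + 0 \cdot 4}{3} = -5 + \frac{1 + 0}{3} = -5 + \frac{1}{3} \cdot 1 = -5 + \frac{1}{3} = - \frac{14}{3}$)
$y{\left(o,Y \right)} = - \frac{14}{375}$ ($y{\left(o,Y \right)} = - \frac{14}{3 \cdot 125} = \left(- \frac{14}{3}\right) \frac{1}{125} = - \frac{14}{375}$)
$X + y{\left(-108,F{\left(1,11 \right)} \right)} = -37381 - \frac{14}{375} = - \frac{14017889}{375}$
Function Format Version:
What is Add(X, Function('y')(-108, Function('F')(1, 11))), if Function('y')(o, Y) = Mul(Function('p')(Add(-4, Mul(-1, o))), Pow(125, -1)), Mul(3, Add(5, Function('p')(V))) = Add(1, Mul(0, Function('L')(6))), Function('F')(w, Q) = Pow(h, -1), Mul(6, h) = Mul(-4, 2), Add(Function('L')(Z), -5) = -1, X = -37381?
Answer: Rational(-14017889, 375) ≈ -37381.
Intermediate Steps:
Function('L')(Z) = 4 (Function('L')(Z) = Add(5, -1) = 4)
h = Rational(-4, 3) (h = Mul(Rational(1, 6), Mul(-4, 2)) = Mul(Rational(1, 6), -8) = Rational(-4, 3) ≈ -1.3333)
Function('F')(w, Q) = Rational(-3, 4) (Function('F')(w, Q) = Pow(Rational(-4, 3), -1) = Rational(-3, 4))
Function('p')(V) = Rational(-14, 3) (Function('p')(V) = Add(-5, Mul(Rational(1, 3), Add(1, Mul(0, 4)))) = Add(-5, Mul(Rational(1, 3), Add(1, 0))) = Add(-5, Mul(Rational(1, 3), 1)) = Add(-5, Rational(1, 3)) = Rational(-14, 3))
Function('y')(o, Y) = Rational(-14, 375) (Function('y')(o, Y) = Mul(Rational(-14, 3), Pow(125, -1)) = Mul(Rational(-14, 3), Rational(1, 125)) = Rational(-14, 375))
Add(X, Function('y')(-108, Function('F')(1, 11))) = Add(-37381, Rational(-14, 375)) = Rational(-14017889, 375)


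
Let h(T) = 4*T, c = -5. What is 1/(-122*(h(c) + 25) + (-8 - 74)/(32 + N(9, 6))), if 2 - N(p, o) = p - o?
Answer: -31/18992 ≈ -0.0016323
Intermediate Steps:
N(p, o) = 2 + o - p (N(p, o) = 2 - (p - o) = 2 + (o - p) = 2 + o - p)
1/(-122*(h(c) + 25) + (-8 - 74)/(32 + N(9, 6))) = 1/(-122*(4*(-5) + 25) + (-8 - 74)/(32 + (2 + 6 - 1*9))) = 1/(-122*(-20 + 25) - 82/(32 + (2 + 6 - 9))) = 1/(-122*5 - 82/(32 - 1)) = 1/(-610 - 82/31) = 1/(-18992/31) = -31/18992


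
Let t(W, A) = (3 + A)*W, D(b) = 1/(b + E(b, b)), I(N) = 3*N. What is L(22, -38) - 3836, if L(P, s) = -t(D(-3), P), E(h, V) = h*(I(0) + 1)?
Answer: -22991/6 ≈ -3831.8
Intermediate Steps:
E(h, V) = h (E(h, V) = h*(3*0 + 1) = h*(0 + 1) = h*1 = h)
D(b) = 1/(2*b) (D(b) = 1/(b + b) = 1/(2*b))
t(W, A) = W*(3 + A)
L(P, s) = ½ + P/6 (L(P, s) = -(½)/(-3)*(3 + P) = -(½)*(-⅓)*(3 + P) = -(-1)*(3 + P)/6 = -(-½ - P/6) = ½ + P/6)
L(22, -38) - 3836 = (½ + (⅙)*22) - 3836 = (½ + 11/3) - 3836 = 25/6 - 3836 = -22991/6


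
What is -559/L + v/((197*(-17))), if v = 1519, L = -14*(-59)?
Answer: -3126785/2766274 ≈ -1.1303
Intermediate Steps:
L = 826
-559/L + v/((197*(-17))) = -559/826 + 1519/((197*(-17))) = -559*1/826 + 1519/(-3349) = -559/826 + 1519*(-1/3349) = -559/826 - 1519/3349 = -3126785/2766274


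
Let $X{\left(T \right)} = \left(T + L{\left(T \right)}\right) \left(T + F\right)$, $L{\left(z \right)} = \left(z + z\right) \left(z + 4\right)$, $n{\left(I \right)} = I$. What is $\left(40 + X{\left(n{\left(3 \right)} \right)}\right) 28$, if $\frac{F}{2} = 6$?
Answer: $20020$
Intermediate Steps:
$F = 12$ ($F = 2 \cdot 6 = 12$)
$L{\left(z \right)} = 2 z \left(4 + z\right)$
$X{\left(T \right)} = \left(12 + T\right) \left(T + 2 T \left(4 + T\right)\right)$ ($X{\left(T \right)} = \left(T + 2 T \left(4 + T\right)\right) \left(T + 12\right) = \left(T + 2 T \left(4 + T\right)\right) \left(12 + T\right) = \left(12 + T\right) \left(T + 2 T \left(4 + T\right)\right)$)
$\left(40 + X{\left(n{\left(3 \right)} \right)}\right) 28 = \left(40 + 3 \left(108 + 2 \cdot 3^{2} + 33 \cdot 3\right)\right) 28 = \left(40 + 3 \left(108 + 2 \cdot 9 + 99\right)\right) 28 = \left(40 + 3 \left(108 + 18 + 99\right)\right) 28 = \left(40 + 3 \cdot 225\right) 28 = \left(40 + 675\right) 28 = 715 \cdot 28 = 20020$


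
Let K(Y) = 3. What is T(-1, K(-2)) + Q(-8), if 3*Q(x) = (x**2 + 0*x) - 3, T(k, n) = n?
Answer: 70/3 ≈ 23.333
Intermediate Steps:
Q(x) = -1 + x**2/3 (Q(x) = ((x**2 + 0*x) - 3)/3 = ((x**2 + 0) - 3)/3 = (x**2 - 3)/3 = (-3 + x**2)/3 = -1 + x**2/3)
T(-1, K(-2)) + Q(-8) = 3 + (-1 + (1/3)*(-8)**2) = 3 + (-1 + (1/3)*64) = 3 + (-1 + 64/3) = 3 + 61/3 = 70/3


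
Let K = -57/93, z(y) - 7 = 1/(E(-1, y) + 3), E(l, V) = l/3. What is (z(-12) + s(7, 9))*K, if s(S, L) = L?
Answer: -2489/248 ≈ -10.036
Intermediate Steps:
E(l, V) = l/3 (E(l, V) = l*(⅓) = l/3)
z(y) = 59/8 (z(y) = 7 + 1/((⅓)*(-1) + 3) = 7 + 1/(-⅓ + 3) = 7 + 1/(8/3) = 7 + 3/8 = 59/8)
K = -19/31 (K = -57*1/93 = -19/31 ≈ -0.61290)
(z(-12) + s(7, 9))*K = (59/8 + 9)*(-19/31) = (131/8)*(-19/31) = -2489/248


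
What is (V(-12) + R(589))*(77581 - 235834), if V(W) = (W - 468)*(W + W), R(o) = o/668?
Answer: -1217907017097/668 ≈ -1.8232e+9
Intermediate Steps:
R(o) = o/668 (R(o) = o*(1/668) = o/668)
V(W) = 2*W*(-468 + W) (V(W) = (-468 + W)*(2*W) = 2*W*(-468 + W))
(V(-12) + R(589))*(77581 - 235834) = (2*(-12)*(-468 - 12) + (1/668)*589)*(77581 - 235834) = (2*(-12)*(-480) + 589/668)*(-158253) = (11520 + 589/668)*(-158253) = (7695949/668)*(-158253) = -1217907017097/668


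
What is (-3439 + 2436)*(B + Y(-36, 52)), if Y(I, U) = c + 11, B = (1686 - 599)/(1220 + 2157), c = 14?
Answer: -85768536/3377 ≈ -25398.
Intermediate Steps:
B = 1087/3377 ≈ 0.32188
Y(I, U) = 25 (Y(I, U) = 14 + 11 = 25)
(-3439 + 2436)*(B + Y(-36, 52)) = (-3439 + 2436)*(1087/3377 + 25) = -1003*85512/3377 = -85768536/3377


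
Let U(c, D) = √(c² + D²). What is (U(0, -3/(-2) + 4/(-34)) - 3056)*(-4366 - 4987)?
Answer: 971374521/34 ≈ 2.8570e+7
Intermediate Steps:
U(c, D) = √(D² + c²)
(U(0, -3/(-2) + 4/(-34)) - 3056)*(-4366 - 4987) = (√((-3/(-2) + 4/(-34))² + 0²) - 3056)*(-4366 - 4987) = (√((-3*(-½) + 4*(-1/34))² + 0) - 3056)*(-9353) = (√((3/2 - 2/17)² + 0) - 3056)*(-9353) = (√((47/34)² + 0) - 3056)*(-9353) = (√(2209/1156 + 0) - 3056)*(-9353) = (√(2209/1156) - 3056)*(-9353) = (47/34 - 3056)*(-9353) = -103857/34*(-9353) = 971374521/34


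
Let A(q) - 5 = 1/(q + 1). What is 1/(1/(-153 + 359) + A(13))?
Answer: 721/3660 ≈ 0.19699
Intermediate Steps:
A(q) = 5 + 1/(1 + q) (A(q) = 5 + 1/(q + 1) = 5 + 1/(1 + q))
1/(1/(-153 + 359) + A(13)) = 1/(1/(-153 + 359) + (6 + 5*13)/(1 + 13)) = 1/(1/206 + (6 + 65)/14) = 1/(1/206 + (1/14)*71) = 1/(1/206 + 71/14) = 1/(3660/721) = 721/3660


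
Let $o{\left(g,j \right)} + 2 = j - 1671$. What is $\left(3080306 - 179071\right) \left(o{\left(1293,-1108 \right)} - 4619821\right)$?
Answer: $-13411254713470$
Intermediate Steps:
$o{\left(g,j \right)} = -1673 + j$ ($o{\left(g,j \right)} = -2 + \left(j - 1671\right) = -2 + \left(-1671 + j\right) = -1673 + j$)
$\left(3080306 - 179071\right) \left(o{\left(1293,-1108 \right)} - 4619821\right) = \left(3080306 - 179071\right) \left(\left(-1673 - 1108\right) - 4619821\right) = 2901235 \left(-2781 - 4619821\right) = 2901235 \left(-4622602\right) = -13411254713470$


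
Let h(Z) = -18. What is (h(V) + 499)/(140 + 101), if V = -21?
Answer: 481/241 ≈ 1.9958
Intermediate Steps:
(h(V) + 499)/(140 + 101) = (-18 + 499)/(140 + 101) = 481/241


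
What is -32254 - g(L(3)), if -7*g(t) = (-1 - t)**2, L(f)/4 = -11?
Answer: -223929/7 ≈ -31990.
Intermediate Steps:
L(f) = -44 (L(f) = 4*(-11) = -44)
g(t) = -(-1 - t)**2/7
-32254 - g(L(3)) = -32254 - (-1)*(1 - 44)**2/7 = -32254 - (-1)*(-43)**2/7 = -32254 - (-1)*1849/7 = -32254 - 1*(-1849/7) = -32254 + 1849/7 = -223929/7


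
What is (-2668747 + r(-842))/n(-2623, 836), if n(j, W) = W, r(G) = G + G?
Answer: -140549/44 ≈ -3194.3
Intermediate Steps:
r(G) = 2*G
(-2668747 + r(-842))/n(-2623, 836) = (-2668747 + 2*(-842))/836 = (-2668747 - 1684)*(1/836) = -2670431*1/836 = -140549/44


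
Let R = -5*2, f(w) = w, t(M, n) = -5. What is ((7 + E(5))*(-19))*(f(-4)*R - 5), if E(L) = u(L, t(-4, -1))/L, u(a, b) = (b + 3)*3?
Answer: -3857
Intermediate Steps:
u(a, b) = 9 + 3*b (u(a, b) = (3 + b)*3 = 9 + 3*b)
R = -10
E(L) = -6/L (E(L) = (9 + 3*(-5))/L = (9 - 15)/L = -6/L)
((7 + E(5))*(-19))*(f(-4)*R - 5) = ((7 - 6/5)*(-19))*(-4*(-10) - 5) = ((7 - 6*⅕)*(-19))*(40 - 5) = ((7 - 6/5)*(-19))*35 = ((29/5)*(-19))*35 = -551/5*35 = -3857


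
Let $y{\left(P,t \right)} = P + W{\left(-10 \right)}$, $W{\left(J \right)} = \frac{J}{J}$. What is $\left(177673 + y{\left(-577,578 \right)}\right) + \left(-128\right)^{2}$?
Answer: $193481$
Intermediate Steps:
$W{\left(J \right)} = 1$
$y{\left(P,t \right)} = 1 + P$ ($y{\left(P,t \right)} = P + 1 = 1 + P$)
$\left(177673 + y{\left(-577,578 \right)}\right) + \left(-128\right)^{2} = \left(177673 + \left(1 - 577\right)\right) + \left(-128\right)^{2} = \left(177673 - 576\right) + 16384 = 177097 + 16384 = 193481$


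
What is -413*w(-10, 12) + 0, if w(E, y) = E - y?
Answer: 9086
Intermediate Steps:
-413*w(-10, 12) + 0 = -413*(-10 - 1*12) + 0 = -413*(-10 - 12) + 0 = -413*(-22) + 0 = 9086 + 0 = 9086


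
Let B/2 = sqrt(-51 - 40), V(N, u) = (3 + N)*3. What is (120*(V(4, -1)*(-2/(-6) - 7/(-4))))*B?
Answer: 10500*I*sqrt(91) ≈ 1.0016e+5*I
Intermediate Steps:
V(N, u) = 9 + 3*N
B = 2*I*sqrt(91) (B = 2*sqrt(-51 - 40) = 2*sqrt(-91) = 2*(I*sqrt(91)) = 2*I*sqrt(91) ≈ 19.079*I)
(120*(V(4, -1)*(-2/(-6) - 7/(-4))))*B = (120*((9 + 3*4)*(-2/(-6) - 7/(-4))))*(2*I*sqrt(91)) = (120*((9 + 12)*(-2*(-1/6) - 7*(-1/4))))*(2*I*sqrt(91)) = (120*(21*(1/3 + 7/4)))*(2*I*sqrt(91)) = (120*(21*(25/12)))*(2*I*sqrt(91)) = (120*(175/4))*(2*I*sqrt(91)) = 5250*(2*I*sqrt(91)) = 10500*I*sqrt(91)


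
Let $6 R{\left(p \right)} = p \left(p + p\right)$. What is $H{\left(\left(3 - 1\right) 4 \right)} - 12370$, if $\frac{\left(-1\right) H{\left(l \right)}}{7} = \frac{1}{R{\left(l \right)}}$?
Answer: $- \frac{791701}{64} \approx -12370.0$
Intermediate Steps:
$R{\left(p \right)} = \frac{p^{2}}{3}$ ($R{\left(p \right)} = \frac{p \left(p + p\right)}{6} = \frac{p 2 p}{6} = \frac{2 p^{2}}{6} = \frac{p^{2}}{3}$)
$H{\left(l \right)} = - \frac{21}{l^{2}}$ ($H{\left(l \right)} = - \frac{7}{\frac{1}{3} l^{2}} = - 7 \frac{3}{l^{2}} = - \frac{21}{l^{2}}$)
$H{\left(\left(3 - 1\right) 4 \right)} - 12370 = - \frac{21}{16 \left(3 - 1\right)^{2}} - 12370 = - \frac{21}{64} - 12370 = - \frac{791701}{64}$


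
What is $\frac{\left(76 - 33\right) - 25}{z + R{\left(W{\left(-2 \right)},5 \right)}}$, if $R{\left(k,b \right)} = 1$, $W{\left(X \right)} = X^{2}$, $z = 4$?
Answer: $\frac{18}{5} \approx 3.6$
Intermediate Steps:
$\frac{\left(76 - 33\right) - 25}{z + R{\left(W{\left(-2 \right)},5 \right)}} = \frac{\left(76 - 33\right) - 25}{4 + 1} = \frac{43 - 25}{5} = 18 \cdot \frac{1}{5} = \frac{18}{5}$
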